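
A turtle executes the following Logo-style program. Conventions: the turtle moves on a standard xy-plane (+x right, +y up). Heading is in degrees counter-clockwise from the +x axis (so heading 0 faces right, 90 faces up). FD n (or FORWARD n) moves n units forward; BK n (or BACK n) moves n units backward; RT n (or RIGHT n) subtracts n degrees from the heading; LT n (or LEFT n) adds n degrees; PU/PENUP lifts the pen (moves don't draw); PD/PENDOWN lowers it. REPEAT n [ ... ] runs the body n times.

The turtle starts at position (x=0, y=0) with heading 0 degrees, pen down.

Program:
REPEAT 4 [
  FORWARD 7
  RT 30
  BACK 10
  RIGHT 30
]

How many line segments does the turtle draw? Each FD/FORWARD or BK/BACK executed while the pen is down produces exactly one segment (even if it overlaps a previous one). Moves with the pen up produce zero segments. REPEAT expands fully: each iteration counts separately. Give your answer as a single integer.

Executing turtle program step by step:
Start: pos=(0,0), heading=0, pen down
REPEAT 4 [
  -- iteration 1/4 --
  FD 7: (0,0) -> (7,0) [heading=0, draw]
  RT 30: heading 0 -> 330
  BK 10: (7,0) -> (-1.66,5) [heading=330, draw]
  RT 30: heading 330 -> 300
  -- iteration 2/4 --
  FD 7: (-1.66,5) -> (1.84,-1.062) [heading=300, draw]
  RT 30: heading 300 -> 270
  BK 10: (1.84,-1.062) -> (1.84,8.938) [heading=270, draw]
  RT 30: heading 270 -> 240
  -- iteration 3/4 --
  FD 7: (1.84,8.938) -> (-1.66,2.876) [heading=240, draw]
  RT 30: heading 240 -> 210
  BK 10: (-1.66,2.876) -> (7,7.876) [heading=210, draw]
  RT 30: heading 210 -> 180
  -- iteration 4/4 --
  FD 7: (7,7.876) -> (0,7.876) [heading=180, draw]
  RT 30: heading 180 -> 150
  BK 10: (0,7.876) -> (8.66,2.876) [heading=150, draw]
  RT 30: heading 150 -> 120
]
Final: pos=(8.66,2.876), heading=120, 8 segment(s) drawn
Segments drawn: 8

Answer: 8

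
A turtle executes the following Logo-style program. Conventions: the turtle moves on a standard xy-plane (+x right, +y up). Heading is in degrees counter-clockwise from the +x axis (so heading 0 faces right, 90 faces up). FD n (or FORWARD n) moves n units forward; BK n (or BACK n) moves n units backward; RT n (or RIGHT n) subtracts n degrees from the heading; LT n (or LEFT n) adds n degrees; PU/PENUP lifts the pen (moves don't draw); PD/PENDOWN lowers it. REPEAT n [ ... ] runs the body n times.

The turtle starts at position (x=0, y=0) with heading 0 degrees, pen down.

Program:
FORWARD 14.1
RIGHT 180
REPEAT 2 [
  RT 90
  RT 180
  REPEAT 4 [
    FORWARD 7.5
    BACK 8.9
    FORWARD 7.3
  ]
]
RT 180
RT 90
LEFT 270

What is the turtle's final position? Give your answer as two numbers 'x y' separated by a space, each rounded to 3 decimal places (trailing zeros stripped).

Answer: 37.7 -23.6

Derivation:
Executing turtle program step by step:
Start: pos=(0,0), heading=0, pen down
FD 14.1: (0,0) -> (14.1,0) [heading=0, draw]
RT 180: heading 0 -> 180
REPEAT 2 [
  -- iteration 1/2 --
  RT 90: heading 180 -> 90
  RT 180: heading 90 -> 270
  REPEAT 4 [
    -- iteration 1/4 --
    FD 7.5: (14.1,0) -> (14.1,-7.5) [heading=270, draw]
    BK 8.9: (14.1,-7.5) -> (14.1,1.4) [heading=270, draw]
    FD 7.3: (14.1,1.4) -> (14.1,-5.9) [heading=270, draw]
    -- iteration 2/4 --
    FD 7.5: (14.1,-5.9) -> (14.1,-13.4) [heading=270, draw]
    BK 8.9: (14.1,-13.4) -> (14.1,-4.5) [heading=270, draw]
    FD 7.3: (14.1,-4.5) -> (14.1,-11.8) [heading=270, draw]
    -- iteration 3/4 --
    FD 7.5: (14.1,-11.8) -> (14.1,-19.3) [heading=270, draw]
    BK 8.9: (14.1,-19.3) -> (14.1,-10.4) [heading=270, draw]
    FD 7.3: (14.1,-10.4) -> (14.1,-17.7) [heading=270, draw]
    -- iteration 4/4 --
    FD 7.5: (14.1,-17.7) -> (14.1,-25.2) [heading=270, draw]
    BK 8.9: (14.1,-25.2) -> (14.1,-16.3) [heading=270, draw]
    FD 7.3: (14.1,-16.3) -> (14.1,-23.6) [heading=270, draw]
  ]
  -- iteration 2/2 --
  RT 90: heading 270 -> 180
  RT 180: heading 180 -> 0
  REPEAT 4 [
    -- iteration 1/4 --
    FD 7.5: (14.1,-23.6) -> (21.6,-23.6) [heading=0, draw]
    BK 8.9: (21.6,-23.6) -> (12.7,-23.6) [heading=0, draw]
    FD 7.3: (12.7,-23.6) -> (20,-23.6) [heading=0, draw]
    -- iteration 2/4 --
    FD 7.5: (20,-23.6) -> (27.5,-23.6) [heading=0, draw]
    BK 8.9: (27.5,-23.6) -> (18.6,-23.6) [heading=0, draw]
    FD 7.3: (18.6,-23.6) -> (25.9,-23.6) [heading=0, draw]
    -- iteration 3/4 --
    FD 7.5: (25.9,-23.6) -> (33.4,-23.6) [heading=0, draw]
    BK 8.9: (33.4,-23.6) -> (24.5,-23.6) [heading=0, draw]
    FD 7.3: (24.5,-23.6) -> (31.8,-23.6) [heading=0, draw]
    -- iteration 4/4 --
    FD 7.5: (31.8,-23.6) -> (39.3,-23.6) [heading=0, draw]
    BK 8.9: (39.3,-23.6) -> (30.4,-23.6) [heading=0, draw]
    FD 7.3: (30.4,-23.6) -> (37.7,-23.6) [heading=0, draw]
  ]
]
RT 180: heading 0 -> 180
RT 90: heading 180 -> 90
LT 270: heading 90 -> 0
Final: pos=(37.7,-23.6), heading=0, 25 segment(s) drawn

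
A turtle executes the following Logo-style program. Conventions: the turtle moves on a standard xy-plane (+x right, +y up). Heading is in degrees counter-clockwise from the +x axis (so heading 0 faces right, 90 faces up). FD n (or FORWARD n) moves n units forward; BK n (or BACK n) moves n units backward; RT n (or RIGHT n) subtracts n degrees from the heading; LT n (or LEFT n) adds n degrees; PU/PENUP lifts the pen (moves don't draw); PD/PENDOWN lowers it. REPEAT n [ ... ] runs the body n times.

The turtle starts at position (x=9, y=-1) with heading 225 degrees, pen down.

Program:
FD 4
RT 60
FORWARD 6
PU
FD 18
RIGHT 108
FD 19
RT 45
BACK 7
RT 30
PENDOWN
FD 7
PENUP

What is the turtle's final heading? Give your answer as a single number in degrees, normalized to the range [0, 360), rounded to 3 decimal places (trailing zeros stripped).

Executing turtle program step by step:
Start: pos=(9,-1), heading=225, pen down
FD 4: (9,-1) -> (6.172,-3.828) [heading=225, draw]
RT 60: heading 225 -> 165
FD 6: (6.172,-3.828) -> (0.376,-2.276) [heading=165, draw]
PU: pen up
FD 18: (0.376,-2.276) -> (-17.011,2.383) [heading=165, move]
RT 108: heading 165 -> 57
FD 19: (-17.011,2.383) -> (-6.663,18.318) [heading=57, move]
RT 45: heading 57 -> 12
BK 7: (-6.663,18.318) -> (-13.51,16.863) [heading=12, move]
RT 30: heading 12 -> 342
PD: pen down
FD 7: (-13.51,16.863) -> (-6.852,14.699) [heading=342, draw]
PU: pen up
Final: pos=(-6.852,14.699), heading=342, 3 segment(s) drawn

Answer: 342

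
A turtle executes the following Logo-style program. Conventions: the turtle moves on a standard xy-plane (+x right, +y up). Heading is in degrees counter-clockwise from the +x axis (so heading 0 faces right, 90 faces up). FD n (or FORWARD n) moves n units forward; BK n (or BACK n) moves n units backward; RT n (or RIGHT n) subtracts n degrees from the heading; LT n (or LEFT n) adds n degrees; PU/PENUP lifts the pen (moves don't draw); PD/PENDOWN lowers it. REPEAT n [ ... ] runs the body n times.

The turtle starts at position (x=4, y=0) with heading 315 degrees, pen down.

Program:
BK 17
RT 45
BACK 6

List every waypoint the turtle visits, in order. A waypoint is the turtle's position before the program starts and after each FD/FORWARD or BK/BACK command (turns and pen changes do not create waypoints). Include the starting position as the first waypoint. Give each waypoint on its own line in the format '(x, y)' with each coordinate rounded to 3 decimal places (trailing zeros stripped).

Answer: (4, 0)
(-8.021, 12.021)
(-8.021, 18.021)

Derivation:
Executing turtle program step by step:
Start: pos=(4,0), heading=315, pen down
BK 17: (4,0) -> (-8.021,12.021) [heading=315, draw]
RT 45: heading 315 -> 270
BK 6: (-8.021,12.021) -> (-8.021,18.021) [heading=270, draw]
Final: pos=(-8.021,18.021), heading=270, 2 segment(s) drawn
Waypoints (3 total):
(4, 0)
(-8.021, 12.021)
(-8.021, 18.021)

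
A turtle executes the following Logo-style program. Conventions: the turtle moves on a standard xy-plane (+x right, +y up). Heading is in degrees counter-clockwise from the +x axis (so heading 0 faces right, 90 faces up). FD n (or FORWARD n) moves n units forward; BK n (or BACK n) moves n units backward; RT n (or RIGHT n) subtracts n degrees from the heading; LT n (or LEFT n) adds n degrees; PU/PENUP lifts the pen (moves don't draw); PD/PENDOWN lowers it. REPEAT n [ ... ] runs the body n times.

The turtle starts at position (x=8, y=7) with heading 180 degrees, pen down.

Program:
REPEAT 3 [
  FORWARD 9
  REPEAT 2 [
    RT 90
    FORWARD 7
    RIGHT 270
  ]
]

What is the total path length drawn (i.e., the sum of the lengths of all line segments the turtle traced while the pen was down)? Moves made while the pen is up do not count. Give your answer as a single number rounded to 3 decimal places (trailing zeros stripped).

Executing turtle program step by step:
Start: pos=(8,7), heading=180, pen down
REPEAT 3 [
  -- iteration 1/3 --
  FD 9: (8,7) -> (-1,7) [heading=180, draw]
  REPEAT 2 [
    -- iteration 1/2 --
    RT 90: heading 180 -> 90
    FD 7: (-1,7) -> (-1,14) [heading=90, draw]
    RT 270: heading 90 -> 180
    -- iteration 2/2 --
    RT 90: heading 180 -> 90
    FD 7: (-1,14) -> (-1,21) [heading=90, draw]
    RT 270: heading 90 -> 180
  ]
  -- iteration 2/3 --
  FD 9: (-1,21) -> (-10,21) [heading=180, draw]
  REPEAT 2 [
    -- iteration 1/2 --
    RT 90: heading 180 -> 90
    FD 7: (-10,21) -> (-10,28) [heading=90, draw]
    RT 270: heading 90 -> 180
    -- iteration 2/2 --
    RT 90: heading 180 -> 90
    FD 7: (-10,28) -> (-10,35) [heading=90, draw]
    RT 270: heading 90 -> 180
  ]
  -- iteration 3/3 --
  FD 9: (-10,35) -> (-19,35) [heading=180, draw]
  REPEAT 2 [
    -- iteration 1/2 --
    RT 90: heading 180 -> 90
    FD 7: (-19,35) -> (-19,42) [heading=90, draw]
    RT 270: heading 90 -> 180
    -- iteration 2/2 --
    RT 90: heading 180 -> 90
    FD 7: (-19,42) -> (-19,49) [heading=90, draw]
    RT 270: heading 90 -> 180
  ]
]
Final: pos=(-19,49), heading=180, 9 segment(s) drawn

Segment lengths:
  seg 1: (8,7) -> (-1,7), length = 9
  seg 2: (-1,7) -> (-1,14), length = 7
  seg 3: (-1,14) -> (-1,21), length = 7
  seg 4: (-1,21) -> (-10,21), length = 9
  seg 5: (-10,21) -> (-10,28), length = 7
  seg 6: (-10,28) -> (-10,35), length = 7
  seg 7: (-10,35) -> (-19,35), length = 9
  seg 8: (-19,35) -> (-19,42), length = 7
  seg 9: (-19,42) -> (-19,49), length = 7
Total = 69

Answer: 69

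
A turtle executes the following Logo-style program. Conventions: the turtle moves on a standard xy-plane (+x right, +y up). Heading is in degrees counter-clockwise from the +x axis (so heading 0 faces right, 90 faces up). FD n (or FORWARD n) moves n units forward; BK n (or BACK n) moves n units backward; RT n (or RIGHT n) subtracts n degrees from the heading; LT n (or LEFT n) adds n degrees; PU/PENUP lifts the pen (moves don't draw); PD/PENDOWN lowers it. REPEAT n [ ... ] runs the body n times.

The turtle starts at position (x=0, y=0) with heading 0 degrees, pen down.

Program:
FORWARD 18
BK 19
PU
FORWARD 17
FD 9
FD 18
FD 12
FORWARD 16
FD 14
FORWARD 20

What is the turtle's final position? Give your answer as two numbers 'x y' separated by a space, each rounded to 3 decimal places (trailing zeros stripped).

Answer: 105 0

Derivation:
Executing turtle program step by step:
Start: pos=(0,0), heading=0, pen down
FD 18: (0,0) -> (18,0) [heading=0, draw]
BK 19: (18,0) -> (-1,0) [heading=0, draw]
PU: pen up
FD 17: (-1,0) -> (16,0) [heading=0, move]
FD 9: (16,0) -> (25,0) [heading=0, move]
FD 18: (25,0) -> (43,0) [heading=0, move]
FD 12: (43,0) -> (55,0) [heading=0, move]
FD 16: (55,0) -> (71,0) [heading=0, move]
FD 14: (71,0) -> (85,0) [heading=0, move]
FD 20: (85,0) -> (105,0) [heading=0, move]
Final: pos=(105,0), heading=0, 2 segment(s) drawn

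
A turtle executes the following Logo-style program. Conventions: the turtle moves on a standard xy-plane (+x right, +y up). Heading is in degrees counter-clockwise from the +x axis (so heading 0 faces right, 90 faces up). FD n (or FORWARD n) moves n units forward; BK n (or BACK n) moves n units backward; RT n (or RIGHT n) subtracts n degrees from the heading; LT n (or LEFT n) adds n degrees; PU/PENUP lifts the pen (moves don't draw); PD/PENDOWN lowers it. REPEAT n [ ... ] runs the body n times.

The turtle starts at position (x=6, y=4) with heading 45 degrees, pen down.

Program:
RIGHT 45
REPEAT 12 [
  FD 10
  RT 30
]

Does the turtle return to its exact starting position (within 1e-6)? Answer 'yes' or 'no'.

Answer: yes

Derivation:
Executing turtle program step by step:
Start: pos=(6,4), heading=45, pen down
RT 45: heading 45 -> 0
REPEAT 12 [
  -- iteration 1/12 --
  FD 10: (6,4) -> (16,4) [heading=0, draw]
  RT 30: heading 0 -> 330
  -- iteration 2/12 --
  FD 10: (16,4) -> (24.66,-1) [heading=330, draw]
  RT 30: heading 330 -> 300
  -- iteration 3/12 --
  FD 10: (24.66,-1) -> (29.66,-9.66) [heading=300, draw]
  RT 30: heading 300 -> 270
  -- iteration 4/12 --
  FD 10: (29.66,-9.66) -> (29.66,-19.66) [heading=270, draw]
  RT 30: heading 270 -> 240
  -- iteration 5/12 --
  FD 10: (29.66,-19.66) -> (24.66,-28.321) [heading=240, draw]
  RT 30: heading 240 -> 210
  -- iteration 6/12 --
  FD 10: (24.66,-28.321) -> (16,-33.321) [heading=210, draw]
  RT 30: heading 210 -> 180
  -- iteration 7/12 --
  FD 10: (16,-33.321) -> (6,-33.321) [heading=180, draw]
  RT 30: heading 180 -> 150
  -- iteration 8/12 --
  FD 10: (6,-33.321) -> (-2.66,-28.321) [heading=150, draw]
  RT 30: heading 150 -> 120
  -- iteration 9/12 --
  FD 10: (-2.66,-28.321) -> (-7.66,-19.66) [heading=120, draw]
  RT 30: heading 120 -> 90
  -- iteration 10/12 --
  FD 10: (-7.66,-19.66) -> (-7.66,-9.66) [heading=90, draw]
  RT 30: heading 90 -> 60
  -- iteration 11/12 --
  FD 10: (-7.66,-9.66) -> (-2.66,-1) [heading=60, draw]
  RT 30: heading 60 -> 30
  -- iteration 12/12 --
  FD 10: (-2.66,-1) -> (6,4) [heading=30, draw]
  RT 30: heading 30 -> 0
]
Final: pos=(6,4), heading=0, 12 segment(s) drawn

Start position: (6, 4)
Final position: (6, 4)
Distance = 0; < 1e-6 -> CLOSED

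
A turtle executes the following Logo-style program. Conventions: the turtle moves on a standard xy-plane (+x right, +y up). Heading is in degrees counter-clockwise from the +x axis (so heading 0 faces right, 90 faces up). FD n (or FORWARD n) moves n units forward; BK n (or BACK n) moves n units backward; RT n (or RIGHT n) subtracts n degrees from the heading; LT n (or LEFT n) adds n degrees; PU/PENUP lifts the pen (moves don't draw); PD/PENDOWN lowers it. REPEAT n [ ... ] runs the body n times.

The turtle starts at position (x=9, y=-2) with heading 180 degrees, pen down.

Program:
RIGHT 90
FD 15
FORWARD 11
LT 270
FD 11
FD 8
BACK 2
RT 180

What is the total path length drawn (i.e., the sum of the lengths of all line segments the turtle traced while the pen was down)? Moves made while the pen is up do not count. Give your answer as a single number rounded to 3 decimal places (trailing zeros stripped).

Answer: 47

Derivation:
Executing turtle program step by step:
Start: pos=(9,-2), heading=180, pen down
RT 90: heading 180 -> 90
FD 15: (9,-2) -> (9,13) [heading=90, draw]
FD 11: (9,13) -> (9,24) [heading=90, draw]
LT 270: heading 90 -> 0
FD 11: (9,24) -> (20,24) [heading=0, draw]
FD 8: (20,24) -> (28,24) [heading=0, draw]
BK 2: (28,24) -> (26,24) [heading=0, draw]
RT 180: heading 0 -> 180
Final: pos=(26,24), heading=180, 5 segment(s) drawn

Segment lengths:
  seg 1: (9,-2) -> (9,13), length = 15
  seg 2: (9,13) -> (9,24), length = 11
  seg 3: (9,24) -> (20,24), length = 11
  seg 4: (20,24) -> (28,24), length = 8
  seg 5: (28,24) -> (26,24), length = 2
Total = 47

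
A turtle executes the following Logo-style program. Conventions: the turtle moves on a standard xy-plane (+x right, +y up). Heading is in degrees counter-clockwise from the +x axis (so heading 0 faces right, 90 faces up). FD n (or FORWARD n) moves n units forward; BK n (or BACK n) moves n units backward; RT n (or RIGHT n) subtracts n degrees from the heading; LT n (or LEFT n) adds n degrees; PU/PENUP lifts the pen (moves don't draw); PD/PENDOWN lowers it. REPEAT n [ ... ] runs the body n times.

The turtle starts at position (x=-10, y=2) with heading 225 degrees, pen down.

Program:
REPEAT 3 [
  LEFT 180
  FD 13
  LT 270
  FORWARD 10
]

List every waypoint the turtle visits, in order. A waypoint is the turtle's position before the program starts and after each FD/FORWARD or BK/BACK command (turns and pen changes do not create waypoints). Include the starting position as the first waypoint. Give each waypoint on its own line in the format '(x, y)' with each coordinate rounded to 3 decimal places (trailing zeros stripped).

Answer: (-10, 2)
(-0.808, 11.192)
(6.263, 4.121)
(-2.929, 13.314)
(4.142, 20.385)
(-5.05, 11.192)
(-12.121, 18.263)

Derivation:
Executing turtle program step by step:
Start: pos=(-10,2), heading=225, pen down
REPEAT 3 [
  -- iteration 1/3 --
  LT 180: heading 225 -> 45
  FD 13: (-10,2) -> (-0.808,11.192) [heading=45, draw]
  LT 270: heading 45 -> 315
  FD 10: (-0.808,11.192) -> (6.263,4.121) [heading=315, draw]
  -- iteration 2/3 --
  LT 180: heading 315 -> 135
  FD 13: (6.263,4.121) -> (-2.929,13.314) [heading=135, draw]
  LT 270: heading 135 -> 45
  FD 10: (-2.929,13.314) -> (4.142,20.385) [heading=45, draw]
  -- iteration 3/3 --
  LT 180: heading 45 -> 225
  FD 13: (4.142,20.385) -> (-5.05,11.192) [heading=225, draw]
  LT 270: heading 225 -> 135
  FD 10: (-5.05,11.192) -> (-12.121,18.263) [heading=135, draw]
]
Final: pos=(-12.121,18.263), heading=135, 6 segment(s) drawn
Waypoints (7 total):
(-10, 2)
(-0.808, 11.192)
(6.263, 4.121)
(-2.929, 13.314)
(4.142, 20.385)
(-5.05, 11.192)
(-12.121, 18.263)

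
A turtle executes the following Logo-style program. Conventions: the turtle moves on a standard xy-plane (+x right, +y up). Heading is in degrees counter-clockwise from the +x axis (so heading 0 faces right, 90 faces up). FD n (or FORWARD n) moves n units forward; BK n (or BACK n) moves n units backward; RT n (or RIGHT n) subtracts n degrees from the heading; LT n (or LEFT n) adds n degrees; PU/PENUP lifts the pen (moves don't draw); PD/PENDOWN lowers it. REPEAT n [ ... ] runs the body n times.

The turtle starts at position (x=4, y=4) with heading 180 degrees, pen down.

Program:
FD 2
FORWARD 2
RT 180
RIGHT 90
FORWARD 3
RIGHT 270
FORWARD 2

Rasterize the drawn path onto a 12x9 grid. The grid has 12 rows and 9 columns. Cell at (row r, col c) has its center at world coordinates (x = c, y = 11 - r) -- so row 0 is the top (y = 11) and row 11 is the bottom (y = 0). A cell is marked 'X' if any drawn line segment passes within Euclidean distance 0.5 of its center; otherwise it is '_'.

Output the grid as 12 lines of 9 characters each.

Answer: _________
_________
_________
_________
_________
_________
_________
XXXXX____
X________
X________
XXX______
_________

Derivation:
Segment 0: (4,4) -> (2,4)
Segment 1: (2,4) -> (0,4)
Segment 2: (0,4) -> (0,1)
Segment 3: (0,1) -> (2,1)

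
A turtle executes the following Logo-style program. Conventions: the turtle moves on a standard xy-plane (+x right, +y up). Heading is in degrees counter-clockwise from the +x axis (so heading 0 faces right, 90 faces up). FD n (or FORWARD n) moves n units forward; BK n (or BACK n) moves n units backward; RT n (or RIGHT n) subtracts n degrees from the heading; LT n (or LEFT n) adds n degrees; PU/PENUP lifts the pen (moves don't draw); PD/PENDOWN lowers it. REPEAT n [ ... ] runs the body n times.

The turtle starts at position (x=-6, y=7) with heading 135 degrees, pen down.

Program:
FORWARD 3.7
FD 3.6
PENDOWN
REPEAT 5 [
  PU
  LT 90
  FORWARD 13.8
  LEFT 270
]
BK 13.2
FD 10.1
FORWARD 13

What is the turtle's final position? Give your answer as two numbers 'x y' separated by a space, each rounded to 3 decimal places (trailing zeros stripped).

Executing turtle program step by step:
Start: pos=(-6,7), heading=135, pen down
FD 3.7: (-6,7) -> (-8.616,9.616) [heading=135, draw]
FD 3.6: (-8.616,9.616) -> (-11.162,12.162) [heading=135, draw]
PD: pen down
REPEAT 5 [
  -- iteration 1/5 --
  PU: pen up
  LT 90: heading 135 -> 225
  FD 13.8: (-11.162,12.162) -> (-20.92,2.404) [heading=225, move]
  LT 270: heading 225 -> 135
  -- iteration 2/5 --
  PU: pen up
  LT 90: heading 135 -> 225
  FD 13.8: (-20.92,2.404) -> (-30.678,-7.354) [heading=225, move]
  LT 270: heading 225 -> 135
  -- iteration 3/5 --
  PU: pen up
  LT 90: heading 135 -> 225
  FD 13.8: (-30.678,-7.354) -> (-40.436,-17.112) [heading=225, move]
  LT 270: heading 225 -> 135
  -- iteration 4/5 --
  PU: pen up
  LT 90: heading 135 -> 225
  FD 13.8: (-40.436,-17.112) -> (-50.194,-26.87) [heading=225, move]
  LT 270: heading 225 -> 135
  -- iteration 5/5 --
  PU: pen up
  LT 90: heading 135 -> 225
  FD 13.8: (-50.194,-26.87) -> (-59.952,-36.628) [heading=225, move]
  LT 270: heading 225 -> 135
]
BK 13.2: (-59.952,-36.628) -> (-50.618,-45.962) [heading=135, move]
FD 10.1: (-50.618,-45.962) -> (-57.76,-38.821) [heading=135, move]
FD 13: (-57.76,-38.821) -> (-66.953,-29.628) [heading=135, move]
Final: pos=(-66.953,-29.628), heading=135, 2 segment(s) drawn

Answer: -66.953 -29.628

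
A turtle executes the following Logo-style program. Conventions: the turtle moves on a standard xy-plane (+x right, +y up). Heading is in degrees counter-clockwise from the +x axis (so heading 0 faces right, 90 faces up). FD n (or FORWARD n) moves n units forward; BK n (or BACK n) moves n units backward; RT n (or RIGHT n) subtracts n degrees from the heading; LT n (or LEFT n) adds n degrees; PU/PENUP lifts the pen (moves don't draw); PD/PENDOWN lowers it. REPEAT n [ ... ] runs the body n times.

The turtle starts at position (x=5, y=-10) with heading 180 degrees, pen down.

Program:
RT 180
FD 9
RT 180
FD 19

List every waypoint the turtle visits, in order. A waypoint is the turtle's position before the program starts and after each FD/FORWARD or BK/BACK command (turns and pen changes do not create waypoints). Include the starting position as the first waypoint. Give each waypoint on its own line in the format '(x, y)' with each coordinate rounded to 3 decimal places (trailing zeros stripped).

Answer: (5, -10)
(14, -10)
(-5, -10)

Derivation:
Executing turtle program step by step:
Start: pos=(5,-10), heading=180, pen down
RT 180: heading 180 -> 0
FD 9: (5,-10) -> (14,-10) [heading=0, draw]
RT 180: heading 0 -> 180
FD 19: (14,-10) -> (-5,-10) [heading=180, draw]
Final: pos=(-5,-10), heading=180, 2 segment(s) drawn
Waypoints (3 total):
(5, -10)
(14, -10)
(-5, -10)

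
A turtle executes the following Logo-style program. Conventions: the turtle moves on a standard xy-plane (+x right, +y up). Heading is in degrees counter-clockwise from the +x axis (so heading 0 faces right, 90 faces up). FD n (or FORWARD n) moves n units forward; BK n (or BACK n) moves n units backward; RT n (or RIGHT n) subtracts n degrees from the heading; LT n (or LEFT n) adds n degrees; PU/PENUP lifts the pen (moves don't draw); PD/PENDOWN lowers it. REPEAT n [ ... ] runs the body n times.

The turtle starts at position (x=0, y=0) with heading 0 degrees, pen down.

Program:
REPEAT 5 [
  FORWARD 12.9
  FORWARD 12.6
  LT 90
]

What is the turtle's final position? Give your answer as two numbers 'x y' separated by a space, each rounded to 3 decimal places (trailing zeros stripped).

Answer: 25.5 0

Derivation:
Executing turtle program step by step:
Start: pos=(0,0), heading=0, pen down
REPEAT 5 [
  -- iteration 1/5 --
  FD 12.9: (0,0) -> (12.9,0) [heading=0, draw]
  FD 12.6: (12.9,0) -> (25.5,0) [heading=0, draw]
  LT 90: heading 0 -> 90
  -- iteration 2/5 --
  FD 12.9: (25.5,0) -> (25.5,12.9) [heading=90, draw]
  FD 12.6: (25.5,12.9) -> (25.5,25.5) [heading=90, draw]
  LT 90: heading 90 -> 180
  -- iteration 3/5 --
  FD 12.9: (25.5,25.5) -> (12.6,25.5) [heading=180, draw]
  FD 12.6: (12.6,25.5) -> (0,25.5) [heading=180, draw]
  LT 90: heading 180 -> 270
  -- iteration 4/5 --
  FD 12.9: (0,25.5) -> (0,12.6) [heading=270, draw]
  FD 12.6: (0,12.6) -> (0,0) [heading=270, draw]
  LT 90: heading 270 -> 0
  -- iteration 5/5 --
  FD 12.9: (0,0) -> (12.9,0) [heading=0, draw]
  FD 12.6: (12.9,0) -> (25.5,0) [heading=0, draw]
  LT 90: heading 0 -> 90
]
Final: pos=(25.5,0), heading=90, 10 segment(s) drawn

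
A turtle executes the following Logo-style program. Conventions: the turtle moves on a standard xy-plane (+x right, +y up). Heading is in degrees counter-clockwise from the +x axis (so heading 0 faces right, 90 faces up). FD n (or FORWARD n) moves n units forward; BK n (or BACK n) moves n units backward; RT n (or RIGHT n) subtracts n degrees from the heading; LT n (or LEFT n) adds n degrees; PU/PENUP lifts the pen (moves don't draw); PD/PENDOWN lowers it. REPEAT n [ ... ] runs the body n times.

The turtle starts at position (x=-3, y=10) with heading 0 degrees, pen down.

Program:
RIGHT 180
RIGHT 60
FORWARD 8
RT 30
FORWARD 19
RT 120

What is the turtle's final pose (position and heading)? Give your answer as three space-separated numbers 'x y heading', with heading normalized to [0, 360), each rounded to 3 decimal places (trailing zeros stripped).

Executing turtle program step by step:
Start: pos=(-3,10), heading=0, pen down
RT 180: heading 0 -> 180
RT 60: heading 180 -> 120
FD 8: (-3,10) -> (-7,16.928) [heading=120, draw]
RT 30: heading 120 -> 90
FD 19: (-7,16.928) -> (-7,35.928) [heading=90, draw]
RT 120: heading 90 -> 330
Final: pos=(-7,35.928), heading=330, 2 segment(s) drawn

Answer: -7 35.928 330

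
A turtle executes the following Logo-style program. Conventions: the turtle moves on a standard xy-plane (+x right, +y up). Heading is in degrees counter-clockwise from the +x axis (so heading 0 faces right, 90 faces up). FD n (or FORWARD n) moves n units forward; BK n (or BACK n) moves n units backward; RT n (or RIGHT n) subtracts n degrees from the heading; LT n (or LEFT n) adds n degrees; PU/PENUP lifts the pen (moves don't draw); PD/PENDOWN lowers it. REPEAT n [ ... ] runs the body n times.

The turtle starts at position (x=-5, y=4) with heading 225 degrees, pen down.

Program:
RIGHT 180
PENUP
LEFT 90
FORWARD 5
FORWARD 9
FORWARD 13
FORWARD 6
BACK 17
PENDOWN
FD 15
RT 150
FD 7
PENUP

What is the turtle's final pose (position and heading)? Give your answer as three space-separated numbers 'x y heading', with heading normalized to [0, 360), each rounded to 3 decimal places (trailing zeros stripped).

Executing turtle program step by step:
Start: pos=(-5,4), heading=225, pen down
RT 180: heading 225 -> 45
PU: pen up
LT 90: heading 45 -> 135
FD 5: (-5,4) -> (-8.536,7.536) [heading=135, move]
FD 9: (-8.536,7.536) -> (-14.899,13.899) [heading=135, move]
FD 13: (-14.899,13.899) -> (-24.092,23.092) [heading=135, move]
FD 6: (-24.092,23.092) -> (-28.335,27.335) [heading=135, move]
BK 17: (-28.335,27.335) -> (-16.314,15.314) [heading=135, move]
PD: pen down
FD 15: (-16.314,15.314) -> (-26.92,25.92) [heading=135, draw]
RT 150: heading 135 -> 345
FD 7: (-26.92,25.92) -> (-20.159,24.109) [heading=345, draw]
PU: pen up
Final: pos=(-20.159,24.109), heading=345, 2 segment(s) drawn

Answer: -20.159 24.109 345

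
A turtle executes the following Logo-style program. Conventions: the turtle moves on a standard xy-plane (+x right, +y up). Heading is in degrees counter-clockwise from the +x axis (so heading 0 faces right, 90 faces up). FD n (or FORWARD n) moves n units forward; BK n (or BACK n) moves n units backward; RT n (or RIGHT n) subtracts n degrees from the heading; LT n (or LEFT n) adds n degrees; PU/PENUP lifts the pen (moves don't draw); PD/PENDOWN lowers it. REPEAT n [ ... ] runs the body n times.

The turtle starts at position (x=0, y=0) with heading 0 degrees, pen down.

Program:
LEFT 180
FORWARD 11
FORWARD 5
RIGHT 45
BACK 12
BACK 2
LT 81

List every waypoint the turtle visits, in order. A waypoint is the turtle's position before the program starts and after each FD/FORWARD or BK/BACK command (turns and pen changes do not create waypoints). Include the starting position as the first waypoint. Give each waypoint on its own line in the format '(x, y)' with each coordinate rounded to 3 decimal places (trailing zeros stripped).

Executing turtle program step by step:
Start: pos=(0,0), heading=0, pen down
LT 180: heading 0 -> 180
FD 11: (0,0) -> (-11,0) [heading=180, draw]
FD 5: (-11,0) -> (-16,0) [heading=180, draw]
RT 45: heading 180 -> 135
BK 12: (-16,0) -> (-7.515,-8.485) [heading=135, draw]
BK 2: (-7.515,-8.485) -> (-6.101,-9.899) [heading=135, draw]
LT 81: heading 135 -> 216
Final: pos=(-6.101,-9.899), heading=216, 4 segment(s) drawn
Waypoints (5 total):
(0, 0)
(-11, 0)
(-16, 0)
(-7.515, -8.485)
(-6.101, -9.899)

Answer: (0, 0)
(-11, 0)
(-16, 0)
(-7.515, -8.485)
(-6.101, -9.899)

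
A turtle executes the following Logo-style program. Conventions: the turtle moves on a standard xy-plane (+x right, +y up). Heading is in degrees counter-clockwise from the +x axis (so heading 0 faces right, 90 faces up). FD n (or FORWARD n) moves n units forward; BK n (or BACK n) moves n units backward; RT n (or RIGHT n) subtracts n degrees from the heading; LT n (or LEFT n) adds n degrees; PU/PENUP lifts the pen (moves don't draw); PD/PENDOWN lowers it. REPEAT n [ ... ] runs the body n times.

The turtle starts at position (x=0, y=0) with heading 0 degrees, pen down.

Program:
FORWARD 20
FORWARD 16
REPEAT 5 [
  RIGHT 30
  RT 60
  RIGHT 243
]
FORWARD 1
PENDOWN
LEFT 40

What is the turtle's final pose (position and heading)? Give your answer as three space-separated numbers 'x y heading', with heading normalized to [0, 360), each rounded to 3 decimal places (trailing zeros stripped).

Executing turtle program step by step:
Start: pos=(0,0), heading=0, pen down
FD 20: (0,0) -> (20,0) [heading=0, draw]
FD 16: (20,0) -> (36,0) [heading=0, draw]
REPEAT 5 [
  -- iteration 1/5 --
  RT 30: heading 0 -> 330
  RT 60: heading 330 -> 270
  RT 243: heading 270 -> 27
  -- iteration 2/5 --
  RT 30: heading 27 -> 357
  RT 60: heading 357 -> 297
  RT 243: heading 297 -> 54
  -- iteration 3/5 --
  RT 30: heading 54 -> 24
  RT 60: heading 24 -> 324
  RT 243: heading 324 -> 81
  -- iteration 4/5 --
  RT 30: heading 81 -> 51
  RT 60: heading 51 -> 351
  RT 243: heading 351 -> 108
  -- iteration 5/5 --
  RT 30: heading 108 -> 78
  RT 60: heading 78 -> 18
  RT 243: heading 18 -> 135
]
FD 1: (36,0) -> (35.293,0.707) [heading=135, draw]
PD: pen down
LT 40: heading 135 -> 175
Final: pos=(35.293,0.707), heading=175, 3 segment(s) drawn

Answer: 35.293 0.707 175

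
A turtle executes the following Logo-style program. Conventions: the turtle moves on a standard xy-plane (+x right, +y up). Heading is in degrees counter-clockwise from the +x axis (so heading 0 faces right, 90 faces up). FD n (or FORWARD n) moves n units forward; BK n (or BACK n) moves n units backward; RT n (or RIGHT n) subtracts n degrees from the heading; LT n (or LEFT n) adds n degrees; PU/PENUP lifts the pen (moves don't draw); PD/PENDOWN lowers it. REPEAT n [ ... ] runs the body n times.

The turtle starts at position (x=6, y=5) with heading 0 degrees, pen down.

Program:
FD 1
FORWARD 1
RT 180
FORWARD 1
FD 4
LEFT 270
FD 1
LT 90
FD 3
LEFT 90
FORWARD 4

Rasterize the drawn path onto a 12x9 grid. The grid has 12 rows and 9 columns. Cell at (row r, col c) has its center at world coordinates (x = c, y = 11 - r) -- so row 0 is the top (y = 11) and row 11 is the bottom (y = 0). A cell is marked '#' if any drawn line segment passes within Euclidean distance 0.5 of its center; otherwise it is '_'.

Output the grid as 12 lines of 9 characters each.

Answer: _________
_________
_________
_________
_________
####_____
#__######
#________
#________
#________
_________
_________

Derivation:
Segment 0: (6,5) -> (7,5)
Segment 1: (7,5) -> (8,5)
Segment 2: (8,5) -> (7,5)
Segment 3: (7,5) -> (3,5)
Segment 4: (3,5) -> (3,6)
Segment 5: (3,6) -> (0,6)
Segment 6: (0,6) -> (-0,2)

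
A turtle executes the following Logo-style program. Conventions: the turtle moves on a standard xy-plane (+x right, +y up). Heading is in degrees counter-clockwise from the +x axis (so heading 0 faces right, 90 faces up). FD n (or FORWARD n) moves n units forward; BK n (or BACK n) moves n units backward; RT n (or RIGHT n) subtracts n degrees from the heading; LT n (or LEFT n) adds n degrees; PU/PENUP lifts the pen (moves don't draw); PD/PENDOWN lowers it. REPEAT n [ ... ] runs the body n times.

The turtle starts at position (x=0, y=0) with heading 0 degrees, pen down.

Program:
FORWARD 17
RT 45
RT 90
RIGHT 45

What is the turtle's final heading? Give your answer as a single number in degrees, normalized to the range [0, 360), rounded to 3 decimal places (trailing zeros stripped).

Executing turtle program step by step:
Start: pos=(0,0), heading=0, pen down
FD 17: (0,0) -> (17,0) [heading=0, draw]
RT 45: heading 0 -> 315
RT 90: heading 315 -> 225
RT 45: heading 225 -> 180
Final: pos=(17,0), heading=180, 1 segment(s) drawn

Answer: 180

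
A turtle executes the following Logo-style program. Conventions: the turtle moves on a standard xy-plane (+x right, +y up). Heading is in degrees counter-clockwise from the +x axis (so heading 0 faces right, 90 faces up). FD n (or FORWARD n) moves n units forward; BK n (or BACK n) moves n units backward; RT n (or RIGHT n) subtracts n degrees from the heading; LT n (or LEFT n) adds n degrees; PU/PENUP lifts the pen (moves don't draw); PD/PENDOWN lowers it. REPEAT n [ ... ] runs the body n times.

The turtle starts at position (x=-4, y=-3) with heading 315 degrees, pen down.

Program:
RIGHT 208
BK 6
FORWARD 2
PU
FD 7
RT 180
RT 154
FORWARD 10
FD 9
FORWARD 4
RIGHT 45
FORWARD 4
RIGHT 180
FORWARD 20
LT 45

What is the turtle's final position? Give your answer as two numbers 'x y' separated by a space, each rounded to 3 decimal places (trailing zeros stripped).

Answer: -21.121 0.7

Derivation:
Executing turtle program step by step:
Start: pos=(-4,-3), heading=315, pen down
RT 208: heading 315 -> 107
BK 6: (-4,-3) -> (-2.246,-8.738) [heading=107, draw]
FD 2: (-2.246,-8.738) -> (-2.831,-6.825) [heading=107, draw]
PU: pen up
FD 7: (-2.831,-6.825) -> (-4.877,-0.131) [heading=107, move]
RT 180: heading 107 -> 287
RT 154: heading 287 -> 133
FD 10: (-4.877,-0.131) -> (-11.697,7.182) [heading=133, move]
FD 9: (-11.697,7.182) -> (-17.835,13.765) [heading=133, move]
FD 4: (-17.835,13.765) -> (-20.563,16.69) [heading=133, move]
RT 45: heading 133 -> 88
FD 4: (-20.563,16.69) -> (-20.423,20.688) [heading=88, move]
RT 180: heading 88 -> 268
FD 20: (-20.423,20.688) -> (-21.121,0.7) [heading=268, move]
LT 45: heading 268 -> 313
Final: pos=(-21.121,0.7), heading=313, 2 segment(s) drawn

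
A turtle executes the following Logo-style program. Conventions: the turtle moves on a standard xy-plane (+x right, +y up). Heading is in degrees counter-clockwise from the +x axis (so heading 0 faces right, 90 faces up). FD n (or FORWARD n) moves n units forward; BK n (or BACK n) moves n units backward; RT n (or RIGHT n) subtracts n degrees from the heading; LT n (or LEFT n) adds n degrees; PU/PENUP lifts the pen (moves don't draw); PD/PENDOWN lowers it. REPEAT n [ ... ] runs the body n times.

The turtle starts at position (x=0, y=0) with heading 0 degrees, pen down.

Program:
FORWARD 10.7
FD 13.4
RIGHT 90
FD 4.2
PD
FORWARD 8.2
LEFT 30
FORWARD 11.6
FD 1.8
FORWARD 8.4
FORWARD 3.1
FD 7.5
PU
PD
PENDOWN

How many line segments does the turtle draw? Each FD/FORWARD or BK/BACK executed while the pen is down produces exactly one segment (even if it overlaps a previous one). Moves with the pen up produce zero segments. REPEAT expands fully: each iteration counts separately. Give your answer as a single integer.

Executing turtle program step by step:
Start: pos=(0,0), heading=0, pen down
FD 10.7: (0,0) -> (10.7,0) [heading=0, draw]
FD 13.4: (10.7,0) -> (24.1,0) [heading=0, draw]
RT 90: heading 0 -> 270
FD 4.2: (24.1,0) -> (24.1,-4.2) [heading=270, draw]
PD: pen down
FD 8.2: (24.1,-4.2) -> (24.1,-12.4) [heading=270, draw]
LT 30: heading 270 -> 300
FD 11.6: (24.1,-12.4) -> (29.9,-22.446) [heading=300, draw]
FD 1.8: (29.9,-22.446) -> (30.8,-24.005) [heading=300, draw]
FD 8.4: (30.8,-24.005) -> (35,-31.279) [heading=300, draw]
FD 3.1: (35,-31.279) -> (36.55,-33.964) [heading=300, draw]
FD 7.5: (36.55,-33.964) -> (40.3,-40.459) [heading=300, draw]
PU: pen up
PD: pen down
PD: pen down
Final: pos=(40.3,-40.459), heading=300, 9 segment(s) drawn
Segments drawn: 9

Answer: 9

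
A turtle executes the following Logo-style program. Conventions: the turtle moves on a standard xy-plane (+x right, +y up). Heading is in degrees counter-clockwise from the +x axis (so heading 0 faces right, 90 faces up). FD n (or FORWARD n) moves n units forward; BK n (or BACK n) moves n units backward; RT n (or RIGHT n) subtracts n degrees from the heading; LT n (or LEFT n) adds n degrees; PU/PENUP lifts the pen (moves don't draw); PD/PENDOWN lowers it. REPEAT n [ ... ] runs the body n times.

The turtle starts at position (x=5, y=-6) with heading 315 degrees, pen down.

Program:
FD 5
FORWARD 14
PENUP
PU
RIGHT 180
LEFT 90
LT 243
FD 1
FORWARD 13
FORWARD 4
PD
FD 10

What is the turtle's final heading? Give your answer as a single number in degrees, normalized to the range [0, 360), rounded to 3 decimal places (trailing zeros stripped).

Executing turtle program step by step:
Start: pos=(5,-6), heading=315, pen down
FD 5: (5,-6) -> (8.536,-9.536) [heading=315, draw]
FD 14: (8.536,-9.536) -> (18.435,-19.435) [heading=315, draw]
PU: pen up
PU: pen up
RT 180: heading 315 -> 135
LT 90: heading 135 -> 225
LT 243: heading 225 -> 108
FD 1: (18.435,-19.435) -> (18.126,-18.484) [heading=108, move]
FD 13: (18.126,-18.484) -> (14.109,-6.12) [heading=108, move]
FD 4: (14.109,-6.12) -> (12.873,-2.316) [heading=108, move]
PD: pen down
FD 10: (12.873,-2.316) -> (9.783,7.195) [heading=108, draw]
Final: pos=(9.783,7.195), heading=108, 3 segment(s) drawn

Answer: 108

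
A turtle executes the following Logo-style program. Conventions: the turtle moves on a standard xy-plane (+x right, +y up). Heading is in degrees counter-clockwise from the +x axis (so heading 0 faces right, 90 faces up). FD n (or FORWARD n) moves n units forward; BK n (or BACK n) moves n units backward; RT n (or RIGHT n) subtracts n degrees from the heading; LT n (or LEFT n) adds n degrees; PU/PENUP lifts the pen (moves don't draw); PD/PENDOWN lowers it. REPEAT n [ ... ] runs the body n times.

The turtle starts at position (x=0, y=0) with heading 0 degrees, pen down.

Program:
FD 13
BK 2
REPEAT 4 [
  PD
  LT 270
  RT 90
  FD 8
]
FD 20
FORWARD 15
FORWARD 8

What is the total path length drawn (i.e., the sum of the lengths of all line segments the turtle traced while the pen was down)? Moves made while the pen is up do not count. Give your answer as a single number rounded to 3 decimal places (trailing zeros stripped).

Executing turtle program step by step:
Start: pos=(0,0), heading=0, pen down
FD 13: (0,0) -> (13,0) [heading=0, draw]
BK 2: (13,0) -> (11,0) [heading=0, draw]
REPEAT 4 [
  -- iteration 1/4 --
  PD: pen down
  LT 270: heading 0 -> 270
  RT 90: heading 270 -> 180
  FD 8: (11,0) -> (3,0) [heading=180, draw]
  -- iteration 2/4 --
  PD: pen down
  LT 270: heading 180 -> 90
  RT 90: heading 90 -> 0
  FD 8: (3,0) -> (11,0) [heading=0, draw]
  -- iteration 3/4 --
  PD: pen down
  LT 270: heading 0 -> 270
  RT 90: heading 270 -> 180
  FD 8: (11,0) -> (3,0) [heading=180, draw]
  -- iteration 4/4 --
  PD: pen down
  LT 270: heading 180 -> 90
  RT 90: heading 90 -> 0
  FD 8: (3,0) -> (11,0) [heading=0, draw]
]
FD 20: (11,0) -> (31,0) [heading=0, draw]
FD 15: (31,0) -> (46,0) [heading=0, draw]
FD 8: (46,0) -> (54,0) [heading=0, draw]
Final: pos=(54,0), heading=0, 9 segment(s) drawn

Segment lengths:
  seg 1: (0,0) -> (13,0), length = 13
  seg 2: (13,0) -> (11,0), length = 2
  seg 3: (11,0) -> (3,0), length = 8
  seg 4: (3,0) -> (11,0), length = 8
  seg 5: (11,0) -> (3,0), length = 8
  seg 6: (3,0) -> (11,0), length = 8
  seg 7: (11,0) -> (31,0), length = 20
  seg 8: (31,0) -> (46,0), length = 15
  seg 9: (46,0) -> (54,0), length = 8
Total = 90

Answer: 90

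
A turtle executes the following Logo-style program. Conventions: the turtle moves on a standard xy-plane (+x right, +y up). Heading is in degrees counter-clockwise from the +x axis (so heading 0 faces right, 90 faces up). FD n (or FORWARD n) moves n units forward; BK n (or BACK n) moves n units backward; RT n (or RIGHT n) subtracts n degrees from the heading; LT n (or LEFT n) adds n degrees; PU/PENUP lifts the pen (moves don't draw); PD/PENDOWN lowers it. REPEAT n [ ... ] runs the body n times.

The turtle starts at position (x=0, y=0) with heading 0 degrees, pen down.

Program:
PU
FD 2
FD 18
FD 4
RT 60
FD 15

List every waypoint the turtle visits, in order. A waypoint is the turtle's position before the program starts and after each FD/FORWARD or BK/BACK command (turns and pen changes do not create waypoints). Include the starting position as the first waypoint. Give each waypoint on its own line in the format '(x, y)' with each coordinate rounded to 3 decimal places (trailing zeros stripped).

Answer: (0, 0)
(2, 0)
(20, 0)
(24, 0)
(31.5, -12.99)

Derivation:
Executing turtle program step by step:
Start: pos=(0,0), heading=0, pen down
PU: pen up
FD 2: (0,0) -> (2,0) [heading=0, move]
FD 18: (2,0) -> (20,0) [heading=0, move]
FD 4: (20,0) -> (24,0) [heading=0, move]
RT 60: heading 0 -> 300
FD 15: (24,0) -> (31.5,-12.99) [heading=300, move]
Final: pos=(31.5,-12.99), heading=300, 0 segment(s) drawn
Waypoints (5 total):
(0, 0)
(2, 0)
(20, 0)
(24, 0)
(31.5, -12.99)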